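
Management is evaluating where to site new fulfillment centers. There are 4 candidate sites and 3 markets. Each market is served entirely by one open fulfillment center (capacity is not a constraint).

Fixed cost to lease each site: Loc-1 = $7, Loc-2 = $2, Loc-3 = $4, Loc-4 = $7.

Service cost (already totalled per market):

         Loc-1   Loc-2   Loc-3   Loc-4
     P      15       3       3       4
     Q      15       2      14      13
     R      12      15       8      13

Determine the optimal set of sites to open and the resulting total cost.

For any fixed open set, each market goes to its cheapest open site; total = fixed + service.
{Loc-2, Loc-3}: P→Loc-2 3, Q→Loc-2 2, R→Loc-3 8. Service 13; fixed 6; total 19.
{Loc-2}: service 20 + fixed 2 = 22
{Loc-1, Loc-2}: service 17 + fixed 9 = 26
{Loc-1, Loc-2, Loc-3, Loc-4}: service 13 + fixed 20 = 33
No other subset beats 19.

Open Loc-2 and Loc-3; minimum total cost 19.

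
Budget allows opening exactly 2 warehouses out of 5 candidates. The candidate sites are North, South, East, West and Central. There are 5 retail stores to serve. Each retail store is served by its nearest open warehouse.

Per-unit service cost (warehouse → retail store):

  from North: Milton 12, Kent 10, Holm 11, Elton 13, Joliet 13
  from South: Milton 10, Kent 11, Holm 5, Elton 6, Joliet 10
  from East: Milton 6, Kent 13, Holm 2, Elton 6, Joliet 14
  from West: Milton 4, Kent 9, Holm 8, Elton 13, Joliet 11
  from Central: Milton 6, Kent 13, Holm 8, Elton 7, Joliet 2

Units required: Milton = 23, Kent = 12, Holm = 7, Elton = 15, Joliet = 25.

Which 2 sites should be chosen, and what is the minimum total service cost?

Choose West and Central; total service cost 411.

With exactly 2 open, each retail store uses its cheapest among the chosen.
{West, Central}: Milton→West 4·23=92, Kent→West 9·12=108, Holm→West 8·7=56, Elton→Central 7·15=105, Joliet→Central 2·25=50. Service cost 411.
{South, Central}: service cost 445
{East, Central}: service cost 448
Among all 10 size-2 choices, {West, Central} is lowest.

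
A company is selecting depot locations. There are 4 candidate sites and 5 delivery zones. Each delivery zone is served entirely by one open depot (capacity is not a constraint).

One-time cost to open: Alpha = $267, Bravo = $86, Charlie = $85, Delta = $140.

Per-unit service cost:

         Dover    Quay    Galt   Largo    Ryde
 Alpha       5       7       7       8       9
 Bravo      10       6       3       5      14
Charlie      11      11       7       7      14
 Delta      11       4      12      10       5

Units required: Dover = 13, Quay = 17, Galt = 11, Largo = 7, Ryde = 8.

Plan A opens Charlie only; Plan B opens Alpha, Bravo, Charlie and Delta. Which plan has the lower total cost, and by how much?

Plan A: {Charlie}: Dover→Charlie 11·13=143, Quay→Charlie 11·17=187, Galt→Charlie 7·11=77, Largo→Charlie 7·7=49, Ryde→Charlie 14·8=112. Service 568; fixed 85; total 653.
Plan B: {Alpha, Bravo, Charlie, Delta}: Dover→Alpha 5·13=65, Quay→Delta 4·17=68, Galt→Bravo 3·11=33, Largo→Bravo 5·7=35, Ryde→Delta 5·8=40. Service 241; fixed 578; total 819.
Difference: |653 − 819| = 166.

Plan A is cheaper by 166.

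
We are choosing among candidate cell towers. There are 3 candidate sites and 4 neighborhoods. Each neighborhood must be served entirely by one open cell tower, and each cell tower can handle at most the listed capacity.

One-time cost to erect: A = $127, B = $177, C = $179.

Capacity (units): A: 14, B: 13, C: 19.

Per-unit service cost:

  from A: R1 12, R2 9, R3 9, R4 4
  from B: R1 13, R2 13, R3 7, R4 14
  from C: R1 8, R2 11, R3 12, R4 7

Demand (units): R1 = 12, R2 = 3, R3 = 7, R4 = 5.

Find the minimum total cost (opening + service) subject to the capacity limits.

Open {A, C}: R1→C 8·12=96, R2→C 11·3=33, R3→A 9·7=63, R4→A 4·5=20.
Loads: A carries 12/14, C carries 15/19. Service 212; fixed 306; total 518.
Next best feasible plan costs 527.

Minimum total cost: 518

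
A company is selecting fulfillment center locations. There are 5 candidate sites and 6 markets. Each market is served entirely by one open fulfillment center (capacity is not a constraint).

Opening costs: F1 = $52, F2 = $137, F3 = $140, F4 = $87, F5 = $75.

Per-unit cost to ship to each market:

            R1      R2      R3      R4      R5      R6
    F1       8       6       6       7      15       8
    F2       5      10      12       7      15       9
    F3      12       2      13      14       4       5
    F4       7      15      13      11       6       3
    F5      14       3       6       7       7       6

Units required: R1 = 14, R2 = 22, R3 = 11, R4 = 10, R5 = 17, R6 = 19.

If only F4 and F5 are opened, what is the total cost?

Total cost: 621

Each market is assigned to its cheapest site among the open ones.
{F4, F5}: R1→F4 7·14=98, R2→F5 3·22=66, R3→F5 6·11=66, R4→F5 7·10=70, R5→F4 6·17=102, R6→F4 3·19=57. Service 459; fixed 162; total 621.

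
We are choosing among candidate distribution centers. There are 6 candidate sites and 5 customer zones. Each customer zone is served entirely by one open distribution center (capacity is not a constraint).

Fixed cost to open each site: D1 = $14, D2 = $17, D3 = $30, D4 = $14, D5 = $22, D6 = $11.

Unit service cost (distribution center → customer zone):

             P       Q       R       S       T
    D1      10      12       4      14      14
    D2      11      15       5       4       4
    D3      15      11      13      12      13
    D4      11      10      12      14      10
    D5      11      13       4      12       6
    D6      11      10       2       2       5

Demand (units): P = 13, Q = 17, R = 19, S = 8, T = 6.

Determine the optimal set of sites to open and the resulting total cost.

For any fixed open set, each customer zone goes to its cheapest open site; total = fixed + service.
{D6}: P→D6 11·13=143, Q→D6 10·17=170, R→D6 2·19=38, S→D6 2·8=16, T→D6 5·6=30. Service 397; fixed 11; total 408.
{D1, D6}: service 384 + fixed 25 = 409
{D2, D6}: service 391 + fixed 28 = 419
{D1, D2, D3, D4, D5, D6}: service 378 + fixed 108 = 486
No other subset beats 408.

Open D6 only; minimum total cost 408.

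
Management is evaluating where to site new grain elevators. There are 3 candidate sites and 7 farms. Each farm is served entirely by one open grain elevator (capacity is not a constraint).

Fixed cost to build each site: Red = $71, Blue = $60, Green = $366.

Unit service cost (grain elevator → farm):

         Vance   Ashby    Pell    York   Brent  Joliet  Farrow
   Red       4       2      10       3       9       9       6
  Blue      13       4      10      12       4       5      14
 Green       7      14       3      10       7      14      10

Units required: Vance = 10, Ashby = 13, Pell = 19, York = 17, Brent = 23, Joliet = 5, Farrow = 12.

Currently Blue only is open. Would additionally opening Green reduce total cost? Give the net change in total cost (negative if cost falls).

No — net change +91 (cost rises by 91).

Current service cost with {Blue}: 861.
Adding Green: each farm re-picks its cheapest; new service cost 586, saving 275.
Extra fixed cost: 366. Net change = 366 − 275 = 91.
(Totals: 921 → 1012.)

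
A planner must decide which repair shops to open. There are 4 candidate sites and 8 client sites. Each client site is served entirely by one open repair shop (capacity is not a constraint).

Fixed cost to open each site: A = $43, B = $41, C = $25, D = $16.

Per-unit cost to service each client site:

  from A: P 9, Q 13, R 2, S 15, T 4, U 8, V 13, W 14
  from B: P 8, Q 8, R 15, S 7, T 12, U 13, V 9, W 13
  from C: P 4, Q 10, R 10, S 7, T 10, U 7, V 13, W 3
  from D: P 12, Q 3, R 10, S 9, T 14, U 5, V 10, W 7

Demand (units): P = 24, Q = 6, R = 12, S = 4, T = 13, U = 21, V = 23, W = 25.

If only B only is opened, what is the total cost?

Each client site is assigned to its cheapest site among the open ones.
{B}: P→B 8·24=192, Q→B 8·6=48, R→B 15·12=180, S→B 7·4=28, T→B 12·13=156, U→B 13·21=273, V→B 9·23=207, W→B 13·25=325. Service 1409; fixed 41; total 1450.

Total cost: 1450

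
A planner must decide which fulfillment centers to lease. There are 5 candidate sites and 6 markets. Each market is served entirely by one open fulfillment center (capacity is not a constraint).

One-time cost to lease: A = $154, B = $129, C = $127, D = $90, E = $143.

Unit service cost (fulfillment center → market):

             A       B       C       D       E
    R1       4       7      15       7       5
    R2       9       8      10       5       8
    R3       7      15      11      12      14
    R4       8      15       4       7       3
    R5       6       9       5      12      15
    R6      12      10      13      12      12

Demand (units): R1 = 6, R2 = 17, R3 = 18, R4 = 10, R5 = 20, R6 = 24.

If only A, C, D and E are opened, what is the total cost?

Total cost: 1167

Each market is assigned to its cheapest site among the open ones.
{A, C, D, E}: R1→A 4·6=24, R2→D 5·17=85, R3→A 7·18=126, R4→E 3·10=30, R5→C 5·20=100, R6→A 12·24=288. Service 653; fixed 514; total 1167.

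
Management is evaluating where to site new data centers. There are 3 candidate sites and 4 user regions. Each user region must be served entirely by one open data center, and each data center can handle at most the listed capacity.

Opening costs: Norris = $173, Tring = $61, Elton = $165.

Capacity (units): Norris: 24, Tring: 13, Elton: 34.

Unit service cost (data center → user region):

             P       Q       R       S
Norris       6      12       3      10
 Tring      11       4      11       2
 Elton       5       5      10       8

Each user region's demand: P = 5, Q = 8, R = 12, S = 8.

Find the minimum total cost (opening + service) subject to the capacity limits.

Open {Elton}: P→Elton 5·5=25, Q→Elton 5·8=40, R→Elton 10·12=120, S→Elton 8·8=64.
Loads: Elton carries 33/34. Service 249; fixed 165; total 414.
Next best feasible plan costs 427.

Minimum total cost: 414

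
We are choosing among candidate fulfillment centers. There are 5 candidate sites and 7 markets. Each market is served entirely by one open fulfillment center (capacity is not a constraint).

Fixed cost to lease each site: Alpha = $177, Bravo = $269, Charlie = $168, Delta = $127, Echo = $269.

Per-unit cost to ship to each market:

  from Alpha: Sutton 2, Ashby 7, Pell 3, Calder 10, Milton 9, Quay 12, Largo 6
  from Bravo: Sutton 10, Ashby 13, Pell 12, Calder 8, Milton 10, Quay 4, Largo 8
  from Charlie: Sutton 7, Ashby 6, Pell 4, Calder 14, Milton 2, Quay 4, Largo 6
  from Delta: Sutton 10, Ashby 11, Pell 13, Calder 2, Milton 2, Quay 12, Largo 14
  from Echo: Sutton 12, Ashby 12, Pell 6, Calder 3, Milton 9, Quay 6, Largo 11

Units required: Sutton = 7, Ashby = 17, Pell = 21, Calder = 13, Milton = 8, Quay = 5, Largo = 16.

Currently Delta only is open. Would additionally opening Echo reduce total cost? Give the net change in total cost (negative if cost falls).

Current service cost with {Delta}: 856.
Adding Echo: each market re-picks its cheapest; new service cost 631, saving 225.
Extra fixed cost: 269. Net change = 269 − 225 = 44.
(Totals: 983 → 1027.)

No — net change +44 (cost rises by 44).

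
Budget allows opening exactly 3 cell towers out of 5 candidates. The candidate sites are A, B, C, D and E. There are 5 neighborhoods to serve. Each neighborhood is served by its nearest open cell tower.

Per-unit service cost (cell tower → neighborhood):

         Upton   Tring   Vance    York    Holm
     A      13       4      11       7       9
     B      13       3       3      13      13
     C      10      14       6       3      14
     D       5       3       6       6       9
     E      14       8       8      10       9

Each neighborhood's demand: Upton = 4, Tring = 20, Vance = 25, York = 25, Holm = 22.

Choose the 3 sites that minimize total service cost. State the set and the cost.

With exactly 3 open, each neighborhood uses its cheapest among the chosen.
{B, C, D}: Upton→D 5·4=20, Tring→B 3·20=60, Vance→B 3·25=75, York→C 3·25=75, Holm→D 9·22=198. Service cost 428.
{A, B, C}: service cost 448
{B, C, E}: service cost 448
Among all 10 size-3 choices, {B, C, D} is lowest.

Choose B, C and D; total service cost 428.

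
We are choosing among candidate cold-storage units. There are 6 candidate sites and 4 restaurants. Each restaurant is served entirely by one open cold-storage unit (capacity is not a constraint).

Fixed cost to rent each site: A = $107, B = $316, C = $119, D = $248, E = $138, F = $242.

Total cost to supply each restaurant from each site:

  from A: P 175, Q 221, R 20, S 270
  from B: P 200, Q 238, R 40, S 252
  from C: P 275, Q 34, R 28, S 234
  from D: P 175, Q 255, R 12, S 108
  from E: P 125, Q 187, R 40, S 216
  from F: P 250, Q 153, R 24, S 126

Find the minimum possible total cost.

Minimum total cost: 660

For any fixed open set, each restaurant goes to its cheapest open site; total = fixed + service.
{C, E}: P→E 125, Q→C 34, R→C 28, S→E 216. Service 403; fixed 257; total 660.
{A, C}: service 463 + fixed 226 = 689
{C}: service 571 + fixed 119 = 690
{A, B, C, D, E, F}: P→E 125, Q→C 34, R→D 12, S→D 108. Service 279; fixed 1170; total 1449.
No other subset beats 660.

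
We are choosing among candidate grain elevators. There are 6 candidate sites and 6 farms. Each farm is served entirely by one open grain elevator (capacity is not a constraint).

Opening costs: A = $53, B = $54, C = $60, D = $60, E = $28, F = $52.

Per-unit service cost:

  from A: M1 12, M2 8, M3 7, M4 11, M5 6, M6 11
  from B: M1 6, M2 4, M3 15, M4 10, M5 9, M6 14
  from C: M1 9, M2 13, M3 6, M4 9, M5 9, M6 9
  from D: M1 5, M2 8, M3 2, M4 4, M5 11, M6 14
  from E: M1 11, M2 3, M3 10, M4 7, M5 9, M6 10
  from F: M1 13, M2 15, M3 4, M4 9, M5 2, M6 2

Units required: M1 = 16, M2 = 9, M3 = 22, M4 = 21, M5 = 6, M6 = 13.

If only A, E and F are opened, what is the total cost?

Each farm is assigned to its cheapest site among the open ones.
{A, E, F}: M1→E 11·16=176, M2→E 3·9=27, M3→F 4·22=88, M4→E 7·21=147, M5→F 2·6=12, M6→F 2·13=26. Service 476; fixed 133; total 609.

Total cost: 609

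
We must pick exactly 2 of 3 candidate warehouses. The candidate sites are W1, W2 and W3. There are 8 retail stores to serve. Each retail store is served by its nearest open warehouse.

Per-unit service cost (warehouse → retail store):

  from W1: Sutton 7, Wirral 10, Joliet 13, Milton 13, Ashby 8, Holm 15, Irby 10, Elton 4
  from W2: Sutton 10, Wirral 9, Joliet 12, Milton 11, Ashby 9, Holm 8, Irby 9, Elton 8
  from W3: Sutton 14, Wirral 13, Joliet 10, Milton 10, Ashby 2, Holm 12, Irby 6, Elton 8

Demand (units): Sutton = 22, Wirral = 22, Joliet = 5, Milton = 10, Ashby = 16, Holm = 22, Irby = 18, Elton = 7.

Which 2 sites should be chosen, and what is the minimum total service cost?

With exactly 2 open, each retail store uses its cheapest among the chosen.
{W2, W3}: Sutton→W2 10·22=220, Wirral→W2 9·22=198, Joliet→W3 10·5=50, Milton→W3 10·10=100, Ashby→W3 2·16=32, Holm→W2 8·22=176, Irby→W3 6·18=108, Elton→W2 8·7=56. Service cost 940.
{W1, W3}: service cost 956
{W1, W2}: service cost 1016
Among all 3 size-2 choices, {W2, W3} is lowest.

Choose W2 and W3; total service cost 940.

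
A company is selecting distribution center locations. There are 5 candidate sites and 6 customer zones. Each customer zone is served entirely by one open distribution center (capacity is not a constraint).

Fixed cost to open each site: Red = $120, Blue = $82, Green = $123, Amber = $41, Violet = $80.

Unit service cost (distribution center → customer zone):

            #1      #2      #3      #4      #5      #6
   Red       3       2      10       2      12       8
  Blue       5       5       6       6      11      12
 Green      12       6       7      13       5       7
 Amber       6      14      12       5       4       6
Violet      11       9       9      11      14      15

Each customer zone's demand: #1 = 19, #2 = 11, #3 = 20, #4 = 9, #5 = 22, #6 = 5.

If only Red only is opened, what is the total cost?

Total cost: 721

Each customer zone is assigned to its cheapest site among the open ones.
{Red}: #1→Red 3·19=57, #2→Red 2·11=22, #3→Red 10·20=200, #4→Red 2·9=18, #5→Red 12·22=264, #6→Red 8·5=40. Service 601; fixed 120; total 721.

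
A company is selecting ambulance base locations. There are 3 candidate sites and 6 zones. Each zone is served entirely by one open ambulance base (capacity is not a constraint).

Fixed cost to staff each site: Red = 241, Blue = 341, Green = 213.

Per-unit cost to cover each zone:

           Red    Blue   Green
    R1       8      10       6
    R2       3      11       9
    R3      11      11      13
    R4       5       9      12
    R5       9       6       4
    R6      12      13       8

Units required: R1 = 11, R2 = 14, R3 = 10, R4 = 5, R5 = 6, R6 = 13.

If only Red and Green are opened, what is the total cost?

Each zone is assigned to its cheapest site among the open ones.
{Red, Green}: R1→Green 6·11=66, R2→Red 3·14=42, R3→Red 11·10=110, R4→Red 5·5=25, R5→Green 4·6=24, R6→Green 8·13=104. Service 371; fixed 454; total 825.

Total cost: 825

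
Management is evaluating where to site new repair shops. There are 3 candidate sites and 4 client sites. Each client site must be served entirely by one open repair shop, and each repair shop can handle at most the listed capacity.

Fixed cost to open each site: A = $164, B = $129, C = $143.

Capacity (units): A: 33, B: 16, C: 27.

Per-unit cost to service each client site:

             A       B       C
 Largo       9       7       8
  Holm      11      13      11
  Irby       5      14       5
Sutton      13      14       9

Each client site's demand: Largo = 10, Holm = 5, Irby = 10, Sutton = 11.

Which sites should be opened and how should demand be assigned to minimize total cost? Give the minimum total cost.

Minimum total cost: 546

Open {B, C}: Largo→B 7·10=70, Holm→C 11·5=55, Irby→C 5·10=50, Sutton→C 9·11=99.
Loads: B carries 10/16, C carries 26/27. Service 274; fixed 272; total 546.
Next best feasible plan costs 556.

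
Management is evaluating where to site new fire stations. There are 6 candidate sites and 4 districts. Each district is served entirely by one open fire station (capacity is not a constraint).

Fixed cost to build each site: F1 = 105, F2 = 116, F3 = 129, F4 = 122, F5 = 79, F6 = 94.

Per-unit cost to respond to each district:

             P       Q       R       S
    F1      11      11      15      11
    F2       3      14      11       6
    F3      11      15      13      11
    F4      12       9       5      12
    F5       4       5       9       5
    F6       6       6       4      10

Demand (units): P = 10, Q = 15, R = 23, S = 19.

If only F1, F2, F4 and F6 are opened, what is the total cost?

Each district is assigned to its cheapest site among the open ones.
{F1, F2, F4, F6}: P→F2 3·10=30, Q→F6 6·15=90, R→F6 4·23=92, S→F2 6·19=114. Service 326; fixed 437; total 763.

Total cost: 763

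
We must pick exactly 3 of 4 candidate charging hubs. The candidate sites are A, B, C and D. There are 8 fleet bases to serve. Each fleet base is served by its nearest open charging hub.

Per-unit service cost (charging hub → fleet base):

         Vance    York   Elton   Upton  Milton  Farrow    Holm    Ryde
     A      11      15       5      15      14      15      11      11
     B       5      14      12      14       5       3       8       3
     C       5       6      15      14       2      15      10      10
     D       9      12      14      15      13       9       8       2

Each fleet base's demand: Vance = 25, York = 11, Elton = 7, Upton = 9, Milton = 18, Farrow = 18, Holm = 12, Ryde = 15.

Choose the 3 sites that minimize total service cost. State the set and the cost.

Choose A, B and C; total service cost 583.

With exactly 3 open, each fleet base uses its cheapest among the chosen.
{A, B, C}: Vance→B 5·25=125, York→C 6·11=66, Elton→A 5·7=35, Upton→B 14·9=126, Milton→C 2·18=36, Farrow→B 3·18=54, Holm→B 8·12=96, Ryde→B 3·15=45. Service cost 583.
{B, C, D}: service cost 617
{A, C, D}: service cost 676
Among all 4 size-3 choices, {A, B, C} is lowest.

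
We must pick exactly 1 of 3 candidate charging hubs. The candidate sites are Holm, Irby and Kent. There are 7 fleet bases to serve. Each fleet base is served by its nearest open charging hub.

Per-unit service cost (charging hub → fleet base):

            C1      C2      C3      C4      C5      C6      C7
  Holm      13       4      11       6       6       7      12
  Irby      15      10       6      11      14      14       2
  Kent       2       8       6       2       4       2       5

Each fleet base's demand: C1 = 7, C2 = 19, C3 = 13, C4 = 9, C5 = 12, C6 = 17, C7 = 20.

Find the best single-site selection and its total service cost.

With exactly 1 open, each fleet base uses its cheapest among the chosen.
{Kent}: C1→Kent 2·7=14, C2→Kent 8·19=152, C3→Kent 6·13=78, C4→Kent 2·9=18, C5→Kent 4·12=48, C6→Kent 2·17=34, C7→Kent 5·20=100. Service cost 444.
{Holm}: service cost 795
{Irby}: service cost 918
Among all 3 size-1 choices, {Kent} is lowest.

Choose Kent only; total service cost 444.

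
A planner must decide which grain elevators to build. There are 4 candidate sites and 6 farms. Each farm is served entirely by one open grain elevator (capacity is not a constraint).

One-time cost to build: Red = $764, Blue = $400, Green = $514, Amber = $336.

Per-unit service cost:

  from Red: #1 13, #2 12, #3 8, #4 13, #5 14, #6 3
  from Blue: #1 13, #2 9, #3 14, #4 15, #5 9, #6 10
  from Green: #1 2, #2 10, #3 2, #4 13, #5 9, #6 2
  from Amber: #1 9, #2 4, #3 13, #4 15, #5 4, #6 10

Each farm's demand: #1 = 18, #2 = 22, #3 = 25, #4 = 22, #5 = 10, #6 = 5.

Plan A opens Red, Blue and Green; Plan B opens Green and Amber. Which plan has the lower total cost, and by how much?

Plan B is cheaper by 988.

Plan A: {Red, Blue, Green}: #1→Green 2·18=36, #2→Blue 9·22=198, #3→Green 2·25=50, #4→Red 13·22=286, #5→Blue 9·10=90, #6→Green 2·5=10. Service 670; fixed 1678; total 2348.
Plan B: {Green, Amber}: #1→Green 2·18=36, #2→Amber 4·22=88, #3→Green 2·25=50, #4→Green 13·22=286, #5→Amber 4·10=40, #6→Green 2·5=10. Service 510; fixed 850; total 1360.
Difference: |2348 − 1360| = 988.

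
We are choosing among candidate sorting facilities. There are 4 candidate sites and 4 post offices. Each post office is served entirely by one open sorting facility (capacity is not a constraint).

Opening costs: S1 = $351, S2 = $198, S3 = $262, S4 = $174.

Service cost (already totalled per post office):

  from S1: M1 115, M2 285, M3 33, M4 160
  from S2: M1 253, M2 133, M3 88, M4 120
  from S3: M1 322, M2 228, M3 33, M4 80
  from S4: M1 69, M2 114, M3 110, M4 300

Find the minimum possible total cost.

Minimum total cost: 732

For any fixed open set, each post office goes to its cheapest open site; total = fixed + service.
{S3, S4}: M1→S4 69, M2→S4 114, M3→S3 33, M4→S3 80. Service 296; fixed 436; total 732.
{S2, S4}: service 391 + fixed 372 = 763
{S4}: service 593 + fixed 174 = 767
{S1, S2, S3, S4}: service 296 + fixed 985 = 1281
(All 15 nonempty subsets were checked; S3 and S4 is lowest.)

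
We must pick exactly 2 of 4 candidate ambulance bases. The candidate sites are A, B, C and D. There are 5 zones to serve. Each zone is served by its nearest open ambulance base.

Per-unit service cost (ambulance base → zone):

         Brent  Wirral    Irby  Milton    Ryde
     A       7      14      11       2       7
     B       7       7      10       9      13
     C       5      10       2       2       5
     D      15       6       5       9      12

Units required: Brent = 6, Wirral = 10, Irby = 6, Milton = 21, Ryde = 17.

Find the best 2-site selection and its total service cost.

Choose C and D; total service cost 229.

With exactly 2 open, each zone uses its cheapest among the chosen.
{C, D}: Brent→C 5·6=30, Wirral→D 6·10=60, Irby→C 2·6=12, Milton→C 2·21=42, Ryde→C 5·17=85. Service cost 229.
{B, C}: service cost 239
{A, C}: service cost 269
Among all 6 size-2 choices, {C, D} is lowest.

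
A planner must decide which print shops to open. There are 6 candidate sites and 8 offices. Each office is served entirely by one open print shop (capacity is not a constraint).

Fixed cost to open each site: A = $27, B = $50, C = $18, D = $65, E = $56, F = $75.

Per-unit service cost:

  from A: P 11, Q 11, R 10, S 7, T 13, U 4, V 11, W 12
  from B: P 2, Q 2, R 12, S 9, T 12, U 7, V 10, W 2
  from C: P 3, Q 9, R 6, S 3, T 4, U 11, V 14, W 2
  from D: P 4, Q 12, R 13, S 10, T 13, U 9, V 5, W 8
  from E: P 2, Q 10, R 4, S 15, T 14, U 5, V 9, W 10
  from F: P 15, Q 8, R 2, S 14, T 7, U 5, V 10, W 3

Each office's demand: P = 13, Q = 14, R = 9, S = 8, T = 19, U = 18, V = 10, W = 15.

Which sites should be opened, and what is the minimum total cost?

For any fixed open set, each office goes to its cheapest open site; total = fixed + service.
{A, B, C}: P→B 2·13=26, Q→B 2·14=28, R→C 6·9=54, S→C 3·8=24, T→C 4·19=76, U→A 4·18=72, V→B 10·10=100, W→B 2·15=30. Service 410; fixed 95; total 505.
{A, B, C, D}: service 360 + fixed 160 = 520
{B, C, E}: service 400 + fixed 124 = 524
{A, B, C, D, E, F}: P→B 2·13=26, Q→B 2·14=28, R→F 2·9=18, S→C 3·8=24, T→C 4·19=76, U→A 4·18=72, V→D 5·10=50, W→B 2·15=30. Service 324; fixed 291; total 615.
No other subset beats 505.

Open A, B and C; minimum total cost 505.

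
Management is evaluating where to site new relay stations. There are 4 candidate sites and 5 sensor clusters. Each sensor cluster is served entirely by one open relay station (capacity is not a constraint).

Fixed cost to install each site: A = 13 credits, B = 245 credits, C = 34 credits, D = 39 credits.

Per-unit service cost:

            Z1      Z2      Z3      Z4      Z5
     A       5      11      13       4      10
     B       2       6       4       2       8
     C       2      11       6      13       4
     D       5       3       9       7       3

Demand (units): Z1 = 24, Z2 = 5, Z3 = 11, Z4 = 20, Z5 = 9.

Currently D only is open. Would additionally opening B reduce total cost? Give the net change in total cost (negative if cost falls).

Current service cost with {D}: 401.
Adding B: each sensor cluster re-picks its cheapest; new service cost 174, saving 227.
Extra fixed cost: 245. Net change = 245 − 227 = 18.
(Totals: 440 → 458.)

No — net change +18 (cost rises by 18).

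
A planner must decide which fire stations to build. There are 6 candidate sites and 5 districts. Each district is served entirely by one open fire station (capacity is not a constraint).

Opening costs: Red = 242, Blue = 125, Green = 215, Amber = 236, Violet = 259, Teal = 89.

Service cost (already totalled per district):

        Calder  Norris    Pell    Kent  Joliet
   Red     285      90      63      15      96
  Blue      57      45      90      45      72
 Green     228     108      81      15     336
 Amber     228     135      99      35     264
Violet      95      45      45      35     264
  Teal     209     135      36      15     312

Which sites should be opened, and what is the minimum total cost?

Open Blue only; minimum total cost 434.

For any fixed open set, each district goes to its cheapest open site; total = fixed + service.
{Blue}: Calder→Blue 57, Norris→Blue 45, Pell→Blue 90, Kent→Blue 45, Joliet→Blue 72. Service 309; fixed 125; total 434.
{Blue, Teal}: service 225 + fixed 214 = 439
{Blue, Green}: service 270 + fixed 340 = 610
{Red, Blue, Green, Amber, Violet, Teal}: service 225 + fixed 1166 = 1391
No other subset beats 434.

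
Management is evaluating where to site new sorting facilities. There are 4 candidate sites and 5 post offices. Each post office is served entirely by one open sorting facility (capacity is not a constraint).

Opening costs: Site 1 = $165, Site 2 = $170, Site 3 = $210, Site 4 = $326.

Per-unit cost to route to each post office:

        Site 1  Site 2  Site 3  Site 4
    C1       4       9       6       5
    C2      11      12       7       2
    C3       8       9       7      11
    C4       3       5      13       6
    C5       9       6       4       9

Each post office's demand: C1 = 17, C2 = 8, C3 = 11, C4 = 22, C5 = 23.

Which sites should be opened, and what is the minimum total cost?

For any fixed open set, each post office goes to its cheapest open site; total = fixed + service.
{Site 1}: C1→Site 1 4·17=68, C2→Site 1 11·8=88, C3→Site 1 8·11=88, C4→Site 1 3·22=66, C5→Site 1 9·23=207. Service 517; fixed 165; total 682.
{Site 1, Site 3}: service 359 + fixed 375 = 734
{Site 2}: C1→Site 2 9·17=153, C2→Site 2 12·8=96, C3→Site 2 9·11=99, C4→Site 2 5·22=110, C5→Site 2 6·23=138. Service 596; fixed 170; total 766.
{Site 1, Site 2, Site 3, Site 4}: service 319 + fixed 871 = 1190
No other subset beats 682.

Open Site 1 only; minimum total cost 682.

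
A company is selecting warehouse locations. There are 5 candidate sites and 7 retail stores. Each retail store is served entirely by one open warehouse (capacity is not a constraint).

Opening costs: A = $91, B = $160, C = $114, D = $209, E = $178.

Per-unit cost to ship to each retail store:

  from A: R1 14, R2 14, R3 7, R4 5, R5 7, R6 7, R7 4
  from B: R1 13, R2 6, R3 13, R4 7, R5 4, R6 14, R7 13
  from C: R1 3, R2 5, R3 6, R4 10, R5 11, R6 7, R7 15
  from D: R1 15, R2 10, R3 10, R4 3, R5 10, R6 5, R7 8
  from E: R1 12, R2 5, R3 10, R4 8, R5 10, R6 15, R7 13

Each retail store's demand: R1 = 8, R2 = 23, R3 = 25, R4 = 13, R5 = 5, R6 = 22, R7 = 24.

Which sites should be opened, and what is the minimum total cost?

For any fixed open set, each retail store goes to its cheapest open site; total = fixed + service.
{A, C}: R1→C 3·8=24, R2→C 5·23=115, R3→C 6·25=150, R4→A 5·13=65, R5→A 7·5=35, R6→A 7·22=154, R7→A 4·24=96. Service 639; fixed 205; total 844.
{A, C, D}: service 569 + fixed 414 = 983
{A, B, C}: R1→C 3·8=24, R2→C 5·23=115, R3→C 6·25=150, R4→A 5·13=65, R5→B 4·5=20, R6→A 7·22=154, R7→A 4·24=96. Service 624; fixed 365; total 989.
{A, B, C, D, E}: R1→C 3·8=24, R2→C 5·23=115, R3→C 6·25=150, R4→D 3·13=39, R5→B 4·5=20, R6→D 5·22=110, R7→A 4·24=96. Service 554; fixed 752; total 1306.
No other subset beats 844.

Open A and C; minimum total cost 844.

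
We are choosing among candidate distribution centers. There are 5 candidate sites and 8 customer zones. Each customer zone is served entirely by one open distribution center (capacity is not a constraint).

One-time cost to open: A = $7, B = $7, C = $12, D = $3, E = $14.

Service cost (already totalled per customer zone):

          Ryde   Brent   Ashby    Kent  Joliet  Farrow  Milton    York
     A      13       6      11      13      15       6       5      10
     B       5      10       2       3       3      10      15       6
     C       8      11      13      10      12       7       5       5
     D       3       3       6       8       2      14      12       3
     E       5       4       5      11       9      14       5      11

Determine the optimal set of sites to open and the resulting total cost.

Open A, B and D; minimum total cost 44.

For any fixed open set, each customer zone goes to its cheapest open site; total = fixed + service.
{A, B, D}: Ryde→D 3, Brent→D 3, Ashby→B 2, Kent→B 3, Joliet→D 2, Farrow→A 6, Milton→A 5, York→D 3. Service 27; fixed 17; total 44.
{A, D}: service 36 + fixed 10 = 46
{B, D}: Ryde→D 3, Brent→D 3, Ashby→B 2, Kent→B 3, Joliet→D 2, Farrow→B 10, Milton→D 12, York→D 3. Service 38; fixed 10; total 48.
{A, B, C, D, E}: Ryde→D 3, Brent→D 3, Ashby→B 2, Kent→B 3, Joliet→D 2, Farrow→A 6, Milton→A 5, York→D 3. Service 27; fixed 43; total 70.
No other subset beats 44.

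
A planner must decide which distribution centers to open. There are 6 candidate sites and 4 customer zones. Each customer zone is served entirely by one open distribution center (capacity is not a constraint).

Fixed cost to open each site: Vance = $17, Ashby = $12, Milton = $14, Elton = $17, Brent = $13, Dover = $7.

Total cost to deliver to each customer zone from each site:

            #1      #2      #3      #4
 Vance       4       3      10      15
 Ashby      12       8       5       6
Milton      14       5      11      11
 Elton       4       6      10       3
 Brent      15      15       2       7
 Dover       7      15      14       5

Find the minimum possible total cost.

For any fixed open set, each customer zone goes to its cheapest open site; total = fixed + service.
{Elton}: #1→Elton 4, #2→Elton 6, #3→Elton 10, #4→Elton 3. Service 23; fixed 17; total 40.
{Ashby}: service 31 + fixed 12 = 43
{Ashby, Dover}: service 25 + fixed 19 = 44
{Vance, Ashby, Milton, Elton, Brent, Dover}: #1→Vance 4, #2→Vance 3, #3→Brent 2, #4→Elton 3. Service 12; fixed 80; total 92.
No other subset beats 40.

Minimum total cost: 40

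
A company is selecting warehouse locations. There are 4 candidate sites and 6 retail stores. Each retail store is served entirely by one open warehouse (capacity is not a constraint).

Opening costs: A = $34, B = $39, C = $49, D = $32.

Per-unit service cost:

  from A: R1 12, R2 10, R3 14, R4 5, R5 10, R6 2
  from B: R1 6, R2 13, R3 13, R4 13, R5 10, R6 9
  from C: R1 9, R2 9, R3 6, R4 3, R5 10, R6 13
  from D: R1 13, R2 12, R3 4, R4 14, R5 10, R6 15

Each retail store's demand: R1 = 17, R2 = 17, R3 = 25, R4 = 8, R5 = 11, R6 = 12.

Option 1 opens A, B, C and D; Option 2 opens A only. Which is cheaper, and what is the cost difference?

Option 1 is cheaper by 265.

Option 1: {A, B, C, D}: R1→B 6·17=102, R2→C 9·17=153, R3→D 4·25=100, R4→C 3·8=24, R5→A 10·11=110, R6→A 2·12=24. Service 513; fixed 154; total 667.
Option 2: {A}: R1→A 12·17=204, R2→A 10·17=170, R3→A 14·25=350, R4→A 5·8=40, R5→A 10·11=110, R6→A 2·12=24. Service 898; fixed 34; total 932.
Difference: |667 − 932| = 265.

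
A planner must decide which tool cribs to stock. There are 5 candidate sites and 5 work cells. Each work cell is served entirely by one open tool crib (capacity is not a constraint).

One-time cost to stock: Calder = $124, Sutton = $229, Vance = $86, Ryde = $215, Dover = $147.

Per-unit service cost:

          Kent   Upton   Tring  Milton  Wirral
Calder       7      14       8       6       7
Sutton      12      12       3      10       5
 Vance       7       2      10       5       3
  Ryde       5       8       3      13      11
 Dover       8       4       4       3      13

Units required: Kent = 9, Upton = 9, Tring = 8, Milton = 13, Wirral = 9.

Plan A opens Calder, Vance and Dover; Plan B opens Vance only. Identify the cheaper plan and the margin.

Plan A: {Calder, Vance, Dover}: Kent→Calder 7·9=63, Upton→Vance 2·9=18, Tring→Dover 4·8=32, Milton→Dover 3·13=39, Wirral→Vance 3·9=27. Service 179; fixed 357; total 536.
Plan B: {Vance}: Kent→Vance 7·9=63, Upton→Vance 2·9=18, Tring→Vance 10·8=80, Milton→Vance 5·13=65, Wirral→Vance 3·9=27. Service 253; fixed 86; total 339.
Difference: |536 − 339| = 197.

Plan B is cheaper by 197.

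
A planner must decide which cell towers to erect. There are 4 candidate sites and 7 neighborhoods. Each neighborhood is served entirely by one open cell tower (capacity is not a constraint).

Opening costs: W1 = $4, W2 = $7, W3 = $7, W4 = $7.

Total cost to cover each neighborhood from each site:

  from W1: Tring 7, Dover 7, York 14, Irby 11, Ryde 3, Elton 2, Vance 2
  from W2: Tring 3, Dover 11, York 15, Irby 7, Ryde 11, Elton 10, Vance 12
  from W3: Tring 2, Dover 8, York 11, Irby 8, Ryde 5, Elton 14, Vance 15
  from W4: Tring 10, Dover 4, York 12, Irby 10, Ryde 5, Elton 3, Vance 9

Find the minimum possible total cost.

For any fixed open set, each neighborhood goes to its cheapest open site; total = fixed + service.
{W1, W3}: Tring→W3 2, Dover→W1 7, York→W3 11, Irby→W3 8, Ryde→W1 3, Elton→W1 2, Vance→W1 2. Service 35; fixed 11; total 46.
{W1, W2}: service 38 + fixed 11 = 49
{W1}: Tring→W1 7, Dover→W1 7, York→W1 14, Irby→W1 11, Ryde→W1 3, Elton→W1 2, Vance→W1 2. Service 46; fixed 4; total 50.
{W1, W2, W3, W4}: Tring→W3 2, Dover→W4 4, York→W3 11, Irby→W2 7, Ryde→W1 3, Elton→W1 2, Vance→W1 2. Service 31; fixed 25; total 56.
No other subset beats 46.

Minimum total cost: 46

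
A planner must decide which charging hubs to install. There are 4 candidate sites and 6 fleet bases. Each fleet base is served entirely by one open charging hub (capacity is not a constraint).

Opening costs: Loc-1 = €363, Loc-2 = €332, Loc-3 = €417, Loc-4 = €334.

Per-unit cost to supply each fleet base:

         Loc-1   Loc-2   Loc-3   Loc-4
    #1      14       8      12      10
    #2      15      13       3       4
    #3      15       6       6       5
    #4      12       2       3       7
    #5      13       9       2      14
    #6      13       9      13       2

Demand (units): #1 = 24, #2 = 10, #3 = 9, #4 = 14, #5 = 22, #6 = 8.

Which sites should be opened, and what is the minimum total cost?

Open Loc-3 only; minimum total cost 979.

For any fixed open set, each fleet base goes to its cheapest open site; total = fixed + service.
{Loc-3}: #1→Loc-3 12·24=288, #2→Loc-3 3·10=30, #3→Loc-3 6·9=54, #4→Loc-3 3·14=42, #5→Loc-3 2·22=44, #6→Loc-3 13·8=104. Service 562; fixed 417; total 979.
{Loc-2}: #1→Loc-2 8·24=192, #2→Loc-2 13·10=130, #3→Loc-2 6·9=54, #4→Loc-2 2·14=28, #5→Loc-2 9·22=198, #6→Loc-2 9·8=72. Service 674; fixed 332; total 1006.
{Loc-4}: #1→Loc-4 10·24=240, #2→Loc-4 4·10=40, #3→Loc-4 5·9=45, #4→Loc-4 7·14=98, #5→Loc-4 14·22=308, #6→Loc-4 2·8=16. Service 747; fixed 334; total 1081.
{Loc-1, Loc-2, Loc-3, Loc-4}: service 355 + fixed 1446 = 1801
No other subset beats 979.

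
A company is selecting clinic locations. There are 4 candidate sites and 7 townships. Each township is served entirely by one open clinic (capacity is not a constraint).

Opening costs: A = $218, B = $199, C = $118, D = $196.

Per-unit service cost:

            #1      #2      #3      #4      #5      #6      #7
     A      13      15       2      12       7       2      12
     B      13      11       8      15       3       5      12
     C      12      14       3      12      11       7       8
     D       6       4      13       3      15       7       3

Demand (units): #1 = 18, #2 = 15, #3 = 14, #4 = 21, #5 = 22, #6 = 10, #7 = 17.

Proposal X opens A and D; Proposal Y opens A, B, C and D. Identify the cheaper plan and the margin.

Proposal X is cheaper by 229.

Proposal X: {A, D}: #1→D 6·18=108, #2→D 4·15=60, #3→A 2·14=28, #4→D 3·21=63, #5→A 7·22=154, #6→A 2·10=20, #7→D 3·17=51. Service 484; fixed 414; total 898.
Proposal Y: {A, B, C, D}: #1→D 6·18=108, #2→D 4·15=60, #3→A 2·14=28, #4→D 3·21=63, #5→B 3·22=66, #6→A 2·10=20, #7→D 3·17=51. Service 396; fixed 731; total 1127.
Difference: |898 − 1127| = 229.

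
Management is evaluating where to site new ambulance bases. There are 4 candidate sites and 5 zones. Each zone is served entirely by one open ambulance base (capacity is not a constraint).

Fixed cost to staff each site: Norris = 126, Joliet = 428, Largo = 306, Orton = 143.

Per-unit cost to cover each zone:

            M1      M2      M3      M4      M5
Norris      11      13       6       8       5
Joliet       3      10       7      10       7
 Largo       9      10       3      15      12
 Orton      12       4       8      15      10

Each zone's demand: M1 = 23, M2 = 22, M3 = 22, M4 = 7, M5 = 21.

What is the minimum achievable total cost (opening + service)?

For any fixed open set, each zone goes to its cheapest open site; total = fixed + service.
{Norris, Orton}: M1→Norris 11·23=253, M2→Orton 4·22=88, M3→Norris 6·22=132, M4→Norris 8·7=56, M5→Norris 5·21=105. Service 634; fixed 269; total 903.
{Norris}: service 832 + fixed 126 = 958
{Orton}: service 855 + fixed 143 = 998
{Norris, Joliet, Largo, Orton}: service 384 + fixed 1003 = 1387
(All 15 nonempty subsets were checked; Norris and Orton is lowest.)

Minimum total cost: 903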